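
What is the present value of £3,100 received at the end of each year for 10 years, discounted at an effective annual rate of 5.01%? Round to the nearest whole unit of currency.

£23,926

PV = PMT · [1 − (1+i)^(−n)] / i = 3100 · 7.717986 = 23,925.7579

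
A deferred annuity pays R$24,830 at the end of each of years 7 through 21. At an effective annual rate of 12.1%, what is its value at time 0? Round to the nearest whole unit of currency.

R$84,768

PV at t=6 (ordinary 15-year annuity): 24830 × a(15|0.121) = 24830 × 6.774654 = 168,214.6671
PV₀ = 168,214.6671 / (1+0.121)^6 = 168,214.6671 / 1.984420 = 84,767.6581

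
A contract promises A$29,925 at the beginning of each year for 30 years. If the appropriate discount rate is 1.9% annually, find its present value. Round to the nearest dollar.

A$692,433

PV = PMT · [1 − (1+i)^(−n)] / i × (1+i) = 29925 · 23.138936 = 692,432.6715
(Beginning-of-period payments → annuity-due factor ×(1+i).)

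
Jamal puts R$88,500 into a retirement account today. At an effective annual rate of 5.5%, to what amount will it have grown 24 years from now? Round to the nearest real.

R$319,891

88,500 × (1+0.055)^24 = 88,500 × 3.614590 = 319,891.2065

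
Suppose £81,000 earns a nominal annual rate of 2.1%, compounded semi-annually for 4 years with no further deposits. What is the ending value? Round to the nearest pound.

i = 0.021/2 = 0.0105 per half-year; n = 4·2 = 8.
81,000 × (1+0.0105)^8 = 81,000 × 1.087153 = 88,059.3675

£88,059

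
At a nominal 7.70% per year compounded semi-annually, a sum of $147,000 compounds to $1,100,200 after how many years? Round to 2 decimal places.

26.64 years

Periodic rate i = 0.077/2 = 0.0385.
n = ln(1.1002e+06/147000) / ln(1+0.0385) = ln(7.48435) / 0.037777 = 53.2810 half-years
= 53.2810/2 years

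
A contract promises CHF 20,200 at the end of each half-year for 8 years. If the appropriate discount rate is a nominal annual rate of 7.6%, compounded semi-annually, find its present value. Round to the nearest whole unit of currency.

CHF 238,887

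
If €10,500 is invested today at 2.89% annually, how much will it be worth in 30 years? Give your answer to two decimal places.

€24,682.23

10,500 × (1+0.0289)^30 = 10,500 × 2.350688 = 24,682.2255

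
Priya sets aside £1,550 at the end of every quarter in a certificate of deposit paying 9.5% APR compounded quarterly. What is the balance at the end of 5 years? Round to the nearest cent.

With 4 periods per year: i = 0.02375, n = 20.
FV = PMT · [(1+i)^n − 1] / i = 1550 · 25.225677 = 39,099.8000

£39,099.80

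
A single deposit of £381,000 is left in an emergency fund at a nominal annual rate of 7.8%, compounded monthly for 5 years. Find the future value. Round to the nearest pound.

£562,020

Periodic rate i = 0.078/12 = 0.0065; n = 5 × 12 = 60 periods.
381,000 × (1+0.0065)^60 = 381,000 × 1.475118 = 562,019.9463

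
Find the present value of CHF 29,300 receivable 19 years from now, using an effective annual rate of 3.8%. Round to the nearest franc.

Discount factor = (1+0.038)^(−19) = 0.492323; PV = 29,300 × 0.492323 = 14,425.0691

CHF 14,425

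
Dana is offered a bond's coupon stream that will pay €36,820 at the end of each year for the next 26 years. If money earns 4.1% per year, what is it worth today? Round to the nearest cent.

€582,125.99

Annuity factor a(26|0.041) = 15.810049; PV = 36820 × 15.810049 = 582,125.9875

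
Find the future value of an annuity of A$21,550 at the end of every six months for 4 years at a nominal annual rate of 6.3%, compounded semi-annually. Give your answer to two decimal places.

With 2 periods per year: i = 0.0315, n = 8.
FV = PMT · [(1+i)^n − 1] / i = 21550 · 8.939810 = 192,652.9038

A$192,652.90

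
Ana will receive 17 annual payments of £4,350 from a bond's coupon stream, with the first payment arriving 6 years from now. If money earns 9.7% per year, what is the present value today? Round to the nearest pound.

£22,378

Value one period before first payment (t=5): 4350 × [1 − (1+0.097)^(−17)] / 0.097 = 4350 × 8.172716 = 35,551.3140
PV₀ = 35,551.3140 / (1+0.097)^5 = 35,551.3140 / 1.588668 = 22,378.0644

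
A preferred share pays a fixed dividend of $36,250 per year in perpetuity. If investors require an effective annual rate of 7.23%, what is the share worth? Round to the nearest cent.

PV = PMT / i = 36250 / 0.0723 = 501,383.1259

$501,383.13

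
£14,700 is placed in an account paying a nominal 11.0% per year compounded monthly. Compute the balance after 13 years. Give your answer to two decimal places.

£61,028.02

Periodic rate i = 0.11/12 = 0.00916667; n = 13 × 12 = 156 periods.
14,700 × (1+0.00916667)^156 = 14,700 × 4.151566 = 61,028.0202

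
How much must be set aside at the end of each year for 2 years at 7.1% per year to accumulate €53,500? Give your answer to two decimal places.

€25,832.93

FV-annuity factor = 2.071000; PMT = 53500 / 2.071000 = 25,832.9310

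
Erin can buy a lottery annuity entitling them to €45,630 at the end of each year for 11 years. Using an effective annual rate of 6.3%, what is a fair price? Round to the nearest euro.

€354,420

PV = 45630 × [1 − (1+0.063)^(−11)] / 0.063 = 45630 × 7.767260 = 354,420.0558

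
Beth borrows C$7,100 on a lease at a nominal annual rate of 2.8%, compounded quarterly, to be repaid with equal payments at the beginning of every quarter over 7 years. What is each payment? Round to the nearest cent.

C$278.17

i = 0.028/4 = 0.007 per quarter; n = 7·4 = 28.
Annuity-PV factor × (1+i) = 25.524039; PMT = 7100 / 25.524039 = 278.1691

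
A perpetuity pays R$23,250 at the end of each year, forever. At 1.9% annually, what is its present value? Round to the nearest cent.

PV = C/r = 23250/0.019 = 1,223,684.2105

R$1,223,684.21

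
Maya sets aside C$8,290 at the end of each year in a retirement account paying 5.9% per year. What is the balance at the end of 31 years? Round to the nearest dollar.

C$690,255

FV = 8290 × [(1+0.059)^31 − 1] / 0.059 = 8290 × 83.263545 = 690,254.7861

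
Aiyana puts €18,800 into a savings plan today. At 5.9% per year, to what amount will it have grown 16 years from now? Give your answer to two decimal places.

FV = PV·(1+i)^n = 18,800 × 2.502277 = 47,042.8052

€47,042.81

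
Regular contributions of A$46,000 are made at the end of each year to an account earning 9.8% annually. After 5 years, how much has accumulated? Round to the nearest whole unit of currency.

FV = PMT · [(1+i)^n − 1] / i = 46000 · 6.080838 = 279,718.5571

A$279,719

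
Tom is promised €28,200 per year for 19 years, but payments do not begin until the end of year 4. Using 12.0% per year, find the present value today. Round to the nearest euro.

€147,847

Value one period before first payment (t=3): 28200 × [1 − (1+0.12)^(−19)] / 0.12 = 28200 × 7.365777 = 207,714.9074
PV₀ = 207,714.9074 / (1+0.12)^3 = 207,714.9074 / 1.404928 = 147,847.3683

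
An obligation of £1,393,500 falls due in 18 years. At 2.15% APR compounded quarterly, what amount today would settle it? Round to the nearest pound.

Periodic rate i = 0.0215/4 = 0.005375; n = 18 × 4 = 72 periods.
PV = 1,393,500 / (1 + 0.005375)^72 = 1,393,500 / 1.471031 = 947,294.6616

£947,295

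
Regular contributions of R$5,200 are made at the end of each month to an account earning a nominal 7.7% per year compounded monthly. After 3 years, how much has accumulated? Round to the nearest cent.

With 12 periods per year: i = 0.00641667, n = 36.
Accumulation factor s(36|0.00641667) = 40.352703; FV = 5200 × 40.352703 = 209,834.0557

R$209,834.06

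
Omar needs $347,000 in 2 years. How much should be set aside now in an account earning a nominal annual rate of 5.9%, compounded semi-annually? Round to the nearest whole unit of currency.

$308,904

i = 0.059/2 = 0.0295 per half-year; n = 2·2 = 4.
Discount factor = (1+0.0295)^(−4) = 0.890214; PV = 347,000 × 0.890214 = 308,904.3833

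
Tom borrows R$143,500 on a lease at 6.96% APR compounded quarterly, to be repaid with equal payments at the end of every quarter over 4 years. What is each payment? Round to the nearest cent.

R$10,352.36

With 4 periods per year: i = 0.0174, n = 16.
Annuity-PV factor = 13.861572; PMT = 143500 / 13.861572 = 10,352.3609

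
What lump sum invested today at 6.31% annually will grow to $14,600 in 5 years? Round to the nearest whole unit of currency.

$10,752

Discount factor = (1+0.0631)^(−5) = 0.736427; PV = 14,600 × 0.736427 = 10,751.8269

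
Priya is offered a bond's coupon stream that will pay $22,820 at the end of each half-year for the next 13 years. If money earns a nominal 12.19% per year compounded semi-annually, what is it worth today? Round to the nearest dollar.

Periodic rate i = 0.1219/2 = 0.06095; n = 13 × 2 = 26 periods.
Annuity factor a(26|0.06095) = 12.883519; PV = 22820 × 12.883519 = 294,001.9112

$294,002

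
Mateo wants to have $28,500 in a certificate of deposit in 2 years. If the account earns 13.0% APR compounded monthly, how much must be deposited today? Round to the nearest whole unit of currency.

i = 0.13/12 = 0.0108333 per month; n = 2·12 = 24.
PV = 28,500 / (1 + 0.0108333)^24 = 28,500 / 1.295118 = 22,005.7181

$22,006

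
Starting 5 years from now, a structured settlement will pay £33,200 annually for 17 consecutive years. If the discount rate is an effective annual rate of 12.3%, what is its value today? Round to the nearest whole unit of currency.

£146,094

Value one period before first payment (t=4): 33200 × [1 − (1+0.123)^(−17)] / 0.123 = 33200 × 6.998622 = 232,354.2422
PV₀ = 232,354.2422 / (1+0.123)^4 = 232,354.2422 / 1.590446 = 146,093.7312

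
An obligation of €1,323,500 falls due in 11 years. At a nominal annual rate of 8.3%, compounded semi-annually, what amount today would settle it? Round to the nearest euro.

€541,028

Periodic rate i = 0.083/2 = 0.0415; n = 11 × 2 = 22 periods.
Discount factor = (1+0.0415)^(−22) = 0.408786; PV = 1,323,500 × 0.408786 = 541,028.2112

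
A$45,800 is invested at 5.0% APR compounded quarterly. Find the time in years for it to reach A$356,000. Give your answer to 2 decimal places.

Periodic rate i = 0.05/4 = 0.0125.
n = ln(356000/45800) / ln(1+0.0125) = ln(7.77293) / 0.012423 = 165.0749 quarters
= 165.0749/4 years

41.27 years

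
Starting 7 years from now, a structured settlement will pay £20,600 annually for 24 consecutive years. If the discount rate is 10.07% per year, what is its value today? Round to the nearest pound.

Value one period before first payment (t=6): 20600 × [1 − (1+0.1007)^(−24)] / 0.1007 = 20600 × 8.937564 = 184,113.8212
PV₀ = 184,113.8212 / (1+0.1007)^6 = 184,113.8212 / 1.778336 = 103,531.5206

£103,532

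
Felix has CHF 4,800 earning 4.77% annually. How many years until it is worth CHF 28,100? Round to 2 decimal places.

n = ln(28100/4800) / ln(1+0.0477) = ln(5.85417) / 0.046597 = 37.9240 years

37.92 years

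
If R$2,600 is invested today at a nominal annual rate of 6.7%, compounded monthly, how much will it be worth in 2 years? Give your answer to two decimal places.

R$2,971.71

i = 0.067/12 = 0.00558333 per month; n = 2·12 = 24.
2,600 × (1+0.00558333)^24 = 2,600 × 1.142967 = 2,971.7136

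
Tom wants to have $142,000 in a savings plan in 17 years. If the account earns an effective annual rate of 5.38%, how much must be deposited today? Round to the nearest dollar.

$58,264

PV = FV·(1+i)^(−n) = 142,000 × 0.410309 = 58,263.8317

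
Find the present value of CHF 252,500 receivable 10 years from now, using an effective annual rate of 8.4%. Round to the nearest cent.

CHF 112,711.59

PV = 252,500 / (1 + 0.084)^10 = 252,500 / 2.240231 = 112,711.5859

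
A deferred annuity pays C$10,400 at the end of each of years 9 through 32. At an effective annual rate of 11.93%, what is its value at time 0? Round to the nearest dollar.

PV at t=8 (ordinary 24-year annuity): 10400 × a(24|0.1193) = 10400 × 7.821642 = 81,345.0778
PV₀ = 81,345.0778 / (1+0.1193)^8 = 81,345.0778 / 2.463610 = 33,018.6452

C$33,019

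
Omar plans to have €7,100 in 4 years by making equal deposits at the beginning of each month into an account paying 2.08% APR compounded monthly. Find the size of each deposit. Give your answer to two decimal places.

Periodic rate i = 0.0208/12 = 0.00173333; n = 4 × 12 = 48 periods.
PMT = 7100 / ( [(1+0.00173333)^48 − 1] / 0.00173333 × (1+i) ) = 7100 / 50.094875 = 141.7311

€141.73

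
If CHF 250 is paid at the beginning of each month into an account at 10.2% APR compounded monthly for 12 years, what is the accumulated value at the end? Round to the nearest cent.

i = 0.102/12 = 0.0085 per month; n = 12·12 = 144.
Accumulation factor s(144|0.0085) × (1+i) = 282.761792; FV = 250 × 282.761792 = 70,690.4479
(Beginning-of-period payments → annuity-due factor ×(1+i).)

CHF 70,690.45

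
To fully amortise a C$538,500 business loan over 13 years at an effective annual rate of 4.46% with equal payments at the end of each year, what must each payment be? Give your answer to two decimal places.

C$55,477.90

PMT = 538500 / ( [1 − (1+0.0446)^(−13)] / 0.0446 ) = 538500 / 9.706569 = 55,477.8953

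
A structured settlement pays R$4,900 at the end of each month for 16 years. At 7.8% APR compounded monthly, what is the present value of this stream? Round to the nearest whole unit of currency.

Periodic rate i = 0.078/12 = 0.0065; n = 16 × 12 = 192 periods.
Annuity factor a(192|0.0065) = 109.501524; PV = 4900 × 109.501524 = 536,557.4685

R$536,557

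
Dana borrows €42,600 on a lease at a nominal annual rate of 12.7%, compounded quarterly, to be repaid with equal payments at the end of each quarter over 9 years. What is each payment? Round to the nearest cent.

€2,002.53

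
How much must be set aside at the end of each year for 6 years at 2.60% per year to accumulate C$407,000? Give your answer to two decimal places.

C$63,556.15

PMT = 407000 / ( [(1+0.026)^6 − 1] / 0.026 ) = 407000 / 6.403786 = 63,556.1487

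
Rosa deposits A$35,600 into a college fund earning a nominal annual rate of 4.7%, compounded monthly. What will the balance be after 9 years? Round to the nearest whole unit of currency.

With 12 periods per year: i = 0.00391667, n = 108.
FV = PV·(1+i)^n = 35,600 × 1.525274 = 54,299.7390

A$54,300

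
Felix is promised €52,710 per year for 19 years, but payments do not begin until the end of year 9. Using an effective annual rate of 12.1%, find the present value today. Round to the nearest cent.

€154,746.45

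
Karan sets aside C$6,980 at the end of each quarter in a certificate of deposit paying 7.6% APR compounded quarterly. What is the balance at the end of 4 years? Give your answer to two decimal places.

Periodic rate i = 0.076/4 = 0.019; n = 4 × 4 = 16 periods.
FV = PMT · [(1+i)^n − 1] / i = 6980 · 18.495233 = 129,096.7263

C$129,096.73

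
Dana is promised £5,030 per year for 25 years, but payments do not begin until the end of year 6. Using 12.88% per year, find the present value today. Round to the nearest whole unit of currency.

£20,278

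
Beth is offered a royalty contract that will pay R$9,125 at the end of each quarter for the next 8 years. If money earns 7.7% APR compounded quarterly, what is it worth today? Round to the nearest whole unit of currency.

R$216,501

Periodic rate i = 0.077/4 = 0.01925; n = 8 × 4 = 32 periods.
Annuity factor a(32|0.01925) = 23.726154; PV = 9125 × 23.726154 = 216,501.1522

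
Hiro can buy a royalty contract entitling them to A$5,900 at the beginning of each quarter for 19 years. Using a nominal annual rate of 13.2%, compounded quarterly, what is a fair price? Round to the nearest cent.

i = 0.132/4 = 0.033 per quarter; n = 19·4 = 76.
Annuity factor a(76|0.033) × (1+i) = 28.648657; PV = 5900 × 28.648657 = 169,027.0783
Payments are at the start of each period, so multiply by (1+i).

A$169,027.08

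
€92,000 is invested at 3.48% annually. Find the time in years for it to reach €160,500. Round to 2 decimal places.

16.27 years

(1+i)^n = 160500/92000 = 1.74457, so n = ln 1.74457 / ln 1.0348 = 16.2682 years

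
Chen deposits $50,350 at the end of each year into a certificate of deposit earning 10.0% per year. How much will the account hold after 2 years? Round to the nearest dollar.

$105,735

FV = 50350 × [(1+0.1)^2 − 1] / 0.1 = 50350 × 2.100000 = 105,735.0000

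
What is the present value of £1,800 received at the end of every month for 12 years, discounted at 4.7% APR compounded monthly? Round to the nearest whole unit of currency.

Periodic rate i = 0.047/12 = 0.00391667; n = 12 × 12 = 144 periods.
PV = 1800 × [1 − (1+0.00391667)^(−144)] / 0.00391667 = 1800 × 109.900626 = 197,821.1264

£197,821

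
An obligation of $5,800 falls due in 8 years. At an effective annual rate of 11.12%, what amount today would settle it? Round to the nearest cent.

PV = 5,800 / (1 + 0.1112)^8 = 5,800 / 2.324544 = 2,495.1125

$2,495.11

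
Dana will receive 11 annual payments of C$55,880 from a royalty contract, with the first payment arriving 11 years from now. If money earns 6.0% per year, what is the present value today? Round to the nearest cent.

PV at t=10 (ordinary 11-year annuity): 55880 × a(11|0.06) = 55880 × 7.886875 = 440,718.5514
Discount back 10 years: 440,718.5514 × (1+0.06)^(−10) = 440,718.5514 × 0.558395 = 246,094.9372

C$246,094.94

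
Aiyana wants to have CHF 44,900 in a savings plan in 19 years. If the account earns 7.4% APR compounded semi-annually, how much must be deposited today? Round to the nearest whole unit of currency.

Periodic rate i = 0.074/2 = 0.037; n = 19 × 2 = 38 periods.
Discount factor = (1+0.037)^(−38) = 0.251424; PV = 44,900 × 0.251424 = 11,288.9513

CHF 11,289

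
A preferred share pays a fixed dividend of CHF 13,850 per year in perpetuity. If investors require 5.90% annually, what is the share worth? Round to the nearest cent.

PV = C/r = 13850/0.059 = 234,745.7627

CHF 234,745.76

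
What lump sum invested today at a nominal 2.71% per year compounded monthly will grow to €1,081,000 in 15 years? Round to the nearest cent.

With 12 periods per year: i = 0.00225833, n = 180.
PV = 1,081,000 / (1 + 0.00225833)^180 = 1,081,000 / 1.500865 = 720,251.2677

€720,251.27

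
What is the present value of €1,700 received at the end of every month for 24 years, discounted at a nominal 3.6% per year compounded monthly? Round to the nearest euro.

€327,523

With 12 periods per year: i = 0.003, n = 288.
PV = 1700 × [1 − (1+0.003)^(−288)] / 0.003 = 1700 × 192.660565 = 327,522.9598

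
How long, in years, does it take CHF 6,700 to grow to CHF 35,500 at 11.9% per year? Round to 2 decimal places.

14.83 years

(1+i)^n = 35500/6700 = 5.29851, so n = ln 5.29851 / ln 1.119 = 14.8301 years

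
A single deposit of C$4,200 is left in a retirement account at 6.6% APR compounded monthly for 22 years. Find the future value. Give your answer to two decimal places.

C$17,869.69

With 12 periods per year: i = 0.0055, n = 264.
FV = PV·(1+i)^n = 4,200 × 4.254689 = 17,869.6922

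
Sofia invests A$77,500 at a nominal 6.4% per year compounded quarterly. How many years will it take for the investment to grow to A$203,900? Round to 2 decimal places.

Periodic rate i = 0.064/4 = 0.016.
n = ln(203900/77500) / ln(1+0.016) = ln(2.63097) / 0.015873 = 60.9419 quarters
= 60.9419/4 years

15.24 years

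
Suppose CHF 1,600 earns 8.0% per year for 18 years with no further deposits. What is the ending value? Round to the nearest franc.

FV = PV·(1+i)^n = 1,600 × 3.996019 = 6,393.6312

CHF 6,394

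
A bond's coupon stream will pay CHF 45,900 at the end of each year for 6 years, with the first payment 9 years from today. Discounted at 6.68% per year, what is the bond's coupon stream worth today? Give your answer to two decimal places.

CHF 131,720.75

Value one period before first payment (t=8): 45900 × [1 − (1+0.0668)^(−6)] / 0.0668 = 45900 × 4.813994 = 220,962.3396
PV₀ = 220,962.3396 / (1+0.0668)^8 = 220,962.3396 / 1.677506 = 131,720.7526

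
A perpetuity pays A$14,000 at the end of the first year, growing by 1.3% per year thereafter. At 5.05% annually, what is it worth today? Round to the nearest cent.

PV = PMT / (i − g) = 14000 / (0.0505 − 0.013) = 14000 / 0.037500 = 373,333.3333

A$373,333.33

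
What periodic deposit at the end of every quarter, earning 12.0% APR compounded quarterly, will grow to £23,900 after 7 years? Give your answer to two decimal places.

£556.71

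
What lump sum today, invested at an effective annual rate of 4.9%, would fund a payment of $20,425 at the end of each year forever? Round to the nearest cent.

PV = PMT / i = 20425 / 0.049 = 416,836.7347

$416,836.73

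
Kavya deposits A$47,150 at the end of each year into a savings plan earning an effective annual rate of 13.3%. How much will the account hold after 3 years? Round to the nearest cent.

A$161,096.89

FV = 47150 × [(1+0.133)^3 − 1] / 0.133 = 47150 × 3.416689 = 161,096.8863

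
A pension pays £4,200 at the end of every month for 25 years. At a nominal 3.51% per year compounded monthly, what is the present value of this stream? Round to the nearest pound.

£838,056

With 12 periods per year: i = 0.002925, n = 300.
Annuity factor a(300|0.002925) = 199.537056; PV = 4200 × 199.537056 = 838,055.6360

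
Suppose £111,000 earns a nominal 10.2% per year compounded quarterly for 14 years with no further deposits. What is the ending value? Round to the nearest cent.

£454,695.02

i = 0.102/4 = 0.0255 per quarter; n = 14·4 = 56.
FV = PV·(1+i)^n = 111,000 × 4.096352 = 454,695.0248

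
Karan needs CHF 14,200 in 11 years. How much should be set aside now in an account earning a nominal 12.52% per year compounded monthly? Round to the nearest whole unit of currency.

CHF 3,608

With 12 periods per year: i = 0.0104333, n = 132.
PV = FV·(1+i)^(−n) = 14,200 × 0.254090 = 3,608.0836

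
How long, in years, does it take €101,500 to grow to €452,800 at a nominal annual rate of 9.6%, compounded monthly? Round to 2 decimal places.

15.64 years

Periodic rate i = 0.096/12 = 0.008.
n = ln(452800/101500) / ln(1+0.008) = ln(4.46108) / 0.007968 = 187.6707 months
= 187.6707/12 years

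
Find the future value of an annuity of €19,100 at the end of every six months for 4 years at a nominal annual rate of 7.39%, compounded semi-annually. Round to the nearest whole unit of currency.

€174,091

With 2 periods per year: i = 0.03695, n = 8.
Accumulation factor s(8|0.03695) = 9.114695; FV = 19100 × 9.114695 = 174,090.6674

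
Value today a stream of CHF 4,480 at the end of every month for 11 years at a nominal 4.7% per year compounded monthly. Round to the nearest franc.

i = 0.047/12 = 0.00391667 per month; n = 11·12 = 132.
PV = 4480 × [1 − (1+0.00391667)^(−132)] / 0.00391667 = 4480 × 102.916786 = 461,067.2002

CHF 461,067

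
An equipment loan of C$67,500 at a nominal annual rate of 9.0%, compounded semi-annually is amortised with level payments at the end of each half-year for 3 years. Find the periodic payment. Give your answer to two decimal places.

With 2 periods per year: i = 0.045, n = 6.
Annuity-PV factor = 5.157872; PMT = 67500 / 5.157872 = 13,086.7912

C$13,086.79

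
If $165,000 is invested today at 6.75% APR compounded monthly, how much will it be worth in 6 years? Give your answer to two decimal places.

$247,104.34

i = 0.0675/12 = 0.005625 per month; n = 6·12 = 72.
FV = 165,000 × (1 + 0.005625)^72 = 247,104.3371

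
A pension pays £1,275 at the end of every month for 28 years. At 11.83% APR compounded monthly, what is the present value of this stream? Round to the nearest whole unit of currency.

With 12 periods per year: i = 0.00985833, n = 336.
PV = PMT · [1 − (1+i)^(−n)] / i = 1275 · 97.681383 = 124,543.7638

£124,544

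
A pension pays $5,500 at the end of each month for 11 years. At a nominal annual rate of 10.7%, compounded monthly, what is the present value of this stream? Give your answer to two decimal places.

$425,722.28

With 12 periods per year: i = 0.00891667, n = 132.
Annuity factor a(132|0.00891667) = 77.404050; PV = 5500 × 77.404050 = 425,722.2756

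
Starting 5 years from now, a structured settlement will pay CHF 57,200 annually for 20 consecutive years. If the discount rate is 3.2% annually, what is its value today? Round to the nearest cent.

PV at t=4 (ordinary 20-year annuity): 57200 × a(20|0.032) = 57200 × 14.606063 = 835,466.7760
Discount back 4 years: 835,466.7760 × (1+0.032)^(−4) = 835,466.7760 × 0.881620 = 736,563.8409

CHF 736,563.84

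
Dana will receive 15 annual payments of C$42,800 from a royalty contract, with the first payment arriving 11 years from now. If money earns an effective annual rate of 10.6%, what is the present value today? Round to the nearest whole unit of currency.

Value one period before first payment (t=10): 42800 × [1 − (1+0.106)^(−15)] / 0.106 = 42800 × 7.352506 = 314,687.2690
Discount back 10 years: 314,687.2690 × (1+0.106)^(−10) = 314,687.2690 × 0.365131 = 114,902.0835

C$114,902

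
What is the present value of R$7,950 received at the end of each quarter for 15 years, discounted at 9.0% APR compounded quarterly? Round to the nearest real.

R$260,354

Periodic rate i = 0.09/4 = 0.0225; n = 15 × 4 = 60 periods.
PV = 7950 × [1 − (1+0.0225)^(−60)] / 0.0225 = 7950 × 32.748953 = 260,354.1752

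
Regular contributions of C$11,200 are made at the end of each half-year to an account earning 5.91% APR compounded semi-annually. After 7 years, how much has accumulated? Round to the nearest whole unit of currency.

C$190,784

i = 0.0591/2 = 0.02955 per half-year; n = 7·2 = 14.
Accumulation factor s(14|0.02955) = 17.034321; FV = 11200 × 17.034321 = 190,784.3968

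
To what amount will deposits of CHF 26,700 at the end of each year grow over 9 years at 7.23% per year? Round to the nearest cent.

CHF 322,886.46

FV = 26700 × [(1+0.0723)^9 − 1] / 0.0723 = 26700 × 12.093126 = 322,886.4643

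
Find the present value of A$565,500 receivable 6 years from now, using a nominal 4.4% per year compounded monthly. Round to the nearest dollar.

A$434,499

i = 0.044/12 = 0.00366667 per month; n = 6·12 = 72.
PV = 565,500 / (1 + 0.00366667)^72 = 565,500 / 1.301500 = 434,498.7708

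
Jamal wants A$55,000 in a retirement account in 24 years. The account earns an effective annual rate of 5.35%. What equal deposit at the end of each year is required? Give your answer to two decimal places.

FV-annuity factor = 46.602697; PMT = 55000 / 46.602697 = 1,180.1892

A$1,180.19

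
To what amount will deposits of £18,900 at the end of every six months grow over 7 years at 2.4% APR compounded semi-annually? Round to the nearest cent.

Periodic rate i = 0.024/2 = 0.012; n = 7 × 2 = 14 periods.
Accumulation factor s(14|0.012) = 15.146188; FV = 18900 × 15.146188 = 286,262.9532

£286,262.95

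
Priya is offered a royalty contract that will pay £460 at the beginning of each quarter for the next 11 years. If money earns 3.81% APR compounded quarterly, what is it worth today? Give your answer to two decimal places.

£16,627.83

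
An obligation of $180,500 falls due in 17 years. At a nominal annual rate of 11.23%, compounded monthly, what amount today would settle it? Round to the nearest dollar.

i = 0.1123/12 = 0.00935833 per month; n = 17·12 = 204.
Discount factor = (1+0.00935833)^(−204) = 0.149535; PV = 180,500 × 0.149535 = 26,991.1337

$26,991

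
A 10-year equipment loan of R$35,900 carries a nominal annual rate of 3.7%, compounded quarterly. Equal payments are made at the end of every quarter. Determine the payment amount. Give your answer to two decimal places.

Periodic rate i = 0.037/4 = 0.00925; n = 10 × 4 = 40 periods.
Annuity-PV factor = 33.307015; PMT = 35900 / 33.307015 = 1,077.8510

R$1,077.85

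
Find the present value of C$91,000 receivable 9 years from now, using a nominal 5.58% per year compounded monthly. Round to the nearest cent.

With 12 periods per year: i = 0.00465, n = 108.
PV = 91,000 / (1 + 0.00465)^108 = 91,000 / 1.650430 = 55,137.1388

C$55,137.14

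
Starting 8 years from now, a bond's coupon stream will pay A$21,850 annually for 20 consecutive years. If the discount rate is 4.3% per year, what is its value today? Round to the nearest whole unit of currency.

A$215,392

PV at t=7 (ordinary 20-year annuity): 21850 × a(20|0.043) = 21850 × 13.236329 = 289,213.7995
Discount back 7 years: 289,213.7995 × (1+0.043)^(−7) = 289,213.7995 × 0.744749 = 215,391.6445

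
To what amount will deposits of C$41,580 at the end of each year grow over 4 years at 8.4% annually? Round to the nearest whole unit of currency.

FV = 41580 × [(1+0.084)^4 − 1] / 0.084 = 41580 × 4.532817 = 188,474.5186

C$188,475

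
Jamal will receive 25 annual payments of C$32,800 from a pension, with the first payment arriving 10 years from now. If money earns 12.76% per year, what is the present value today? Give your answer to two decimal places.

PV at t=9 (ordinary 25-year annuity): 32800 × a(25|0.1276) = 32800 × 7.447701 = 244,284.5972
PV₀ = 244,284.5972 / (1+0.1276)^9 = 244,284.5972 / 2.947105 = 82,889.6832

C$82,889.68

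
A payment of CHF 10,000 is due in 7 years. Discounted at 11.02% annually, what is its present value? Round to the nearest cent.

Discount factor = (1+0.1102)^(−7) = 0.481051; PV = 10,000 × 0.481051 = 4,810.5135

CHF 4,810.51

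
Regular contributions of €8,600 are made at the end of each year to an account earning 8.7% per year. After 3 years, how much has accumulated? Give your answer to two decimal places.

€28,109.69

FV = 8600 × [(1+0.087)^3 − 1] / 0.087 = 8600 × 3.268569 = 28,109.6934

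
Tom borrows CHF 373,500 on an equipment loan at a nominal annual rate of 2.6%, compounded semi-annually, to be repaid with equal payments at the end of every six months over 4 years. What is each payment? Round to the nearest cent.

CHF 49,459.87

Periodic rate i = 0.026/2 = 0.013; n = 4 × 2 = 8 periods.
PMT = 373500 / ( [1 − (1+0.013)^(−8)] / 0.013 ) = 373500 / 7.551577 = 49,459.8679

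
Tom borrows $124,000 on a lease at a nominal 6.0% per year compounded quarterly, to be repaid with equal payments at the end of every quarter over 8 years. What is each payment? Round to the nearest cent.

Periodic rate i = 0.06/4 = 0.015; n = 8 × 4 = 32 periods.
Annuity-PV factor = 25.267139; PMT = 124000 / 25.267139 = 4,907.5600

$4,907.56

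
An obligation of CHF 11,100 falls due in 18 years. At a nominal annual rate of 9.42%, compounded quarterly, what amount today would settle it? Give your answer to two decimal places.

CHF 2,077.16

With 4 periods per year: i = 0.02355, n = 72.
PV = 11,100 / (1 + 0.02355)^72 = 11,100 / 5.343828 = 2,077.1625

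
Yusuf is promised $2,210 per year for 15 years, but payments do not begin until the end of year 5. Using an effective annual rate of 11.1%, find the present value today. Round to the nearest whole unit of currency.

PV at t=4 (ordinary 15-year annuity): 2210 × a(15|0.111) = 2210 × 7.151349 = 15,804.4822
PV₀ = 15,804.4822 / (1+0.111)^4 = 15,804.4822 / 1.523548 = 10,373.4695

$10,373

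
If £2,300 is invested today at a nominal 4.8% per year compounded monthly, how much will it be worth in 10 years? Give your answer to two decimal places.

Periodic rate i = 0.048/12 = 0.004; n = 10 × 12 = 120 periods.
2,300 × (1+0.004)^120 = 2,300 × 1.614528 = 3,713.4140

£3,713.41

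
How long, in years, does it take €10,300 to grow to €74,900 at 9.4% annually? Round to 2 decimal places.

(1+i)^n = 74900/10300 = 7.27184, so n = ln 7.27184 / ln 1.094 = 22.0836 years

22.08 years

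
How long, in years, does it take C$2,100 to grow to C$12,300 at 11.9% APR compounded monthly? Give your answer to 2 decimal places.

14.93 years

Periodic rate i = 0.119/12 = 0.00991667.
(1+i)^n = 12300/2100 = 5.85714, so n = ln 5.85714 / ln 1.00992 = 179.1340 months
= 179.1340/12 years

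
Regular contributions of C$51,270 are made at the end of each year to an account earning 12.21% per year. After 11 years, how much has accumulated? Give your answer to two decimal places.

C$1,071,157.32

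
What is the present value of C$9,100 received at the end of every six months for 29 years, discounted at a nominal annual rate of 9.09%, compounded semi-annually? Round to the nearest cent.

C$185,017.42

Periodic rate i = 0.0909/2 = 0.04545; n = 29 × 2 = 58 periods.
PV = PMT · [1 − (1+i)^(−n)] / i = 9100 · 20.331584 = 185,017.4167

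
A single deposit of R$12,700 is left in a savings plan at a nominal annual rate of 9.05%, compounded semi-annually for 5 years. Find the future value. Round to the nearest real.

Periodic rate i = 0.0905/2 = 0.04525; n = 5 × 2 = 10 periods.
FV = PV·(1+i)^n = 12,700 × 1.556689 = 19,769.9460

R$19,770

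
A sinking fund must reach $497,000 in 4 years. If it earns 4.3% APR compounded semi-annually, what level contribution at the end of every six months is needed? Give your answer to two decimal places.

$57,599.19

With 2 periods per year: i = 0.0215, n = 8.
FV-annuity factor = 8.628594; PMT = 497000 / 8.628594 = 57,599.1885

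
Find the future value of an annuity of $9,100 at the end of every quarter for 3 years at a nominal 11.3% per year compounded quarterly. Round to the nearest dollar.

With 4 periods per year: i = 0.02825, n = 12.
FV = 9100 × [(1+0.02825)^12 − 1] / 0.02825 = 9100 × 14.051755 = 127,870.9716

$127,871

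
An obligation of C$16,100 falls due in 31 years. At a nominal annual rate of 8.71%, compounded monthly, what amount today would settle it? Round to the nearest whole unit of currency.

Periodic rate i = 0.0871/12 = 0.00725833; n = 31 × 12 = 372 periods.
PV = FV·(1+i)^(−n) = 16,100 × 0.067857 = 1,092.5028

C$1,093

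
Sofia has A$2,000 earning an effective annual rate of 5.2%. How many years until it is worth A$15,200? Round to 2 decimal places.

n = ln(15200/2000) / ln(1+0.052) = ln(7.60000) / 0.050693 = 40.0084 years

40.01 years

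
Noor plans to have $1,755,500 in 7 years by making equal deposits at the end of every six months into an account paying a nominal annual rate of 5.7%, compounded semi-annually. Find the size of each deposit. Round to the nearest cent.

$103,791.54

With 2 periods per year: i = 0.0285, n = 14.
PMT = 1.7555e+06 / ( [(1+0.0285)^14 − 1] / 0.0285 ) = 1.7555e+06 / 16.913710 = 103,791.5368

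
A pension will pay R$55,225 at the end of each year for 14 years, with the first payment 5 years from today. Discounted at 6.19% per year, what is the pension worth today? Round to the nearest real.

R$398,984

Value one period before first payment (t=4): 55225 × [1 − (1+0.0619)^(−14)] / 0.0619 = 55225 × 9.186599 = 507,329.9406
Discount back 4 years: 507,329.9406 × (1+0.0619)^(−4) = 507,329.9406 × 0.786440 = 398,984.4871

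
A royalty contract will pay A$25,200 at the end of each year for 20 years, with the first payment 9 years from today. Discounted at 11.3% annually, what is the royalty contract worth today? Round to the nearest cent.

PV at t=8 (ordinary 20-year annuity): 25200 × a(20|0.113) = 25200 × 7.809594 = 196,801.7589
PV₀ = 196,801.7589 / (1+0.113)^8 = 196,801.7589 / 2.354840 = 83,573.3211

A$83,573.32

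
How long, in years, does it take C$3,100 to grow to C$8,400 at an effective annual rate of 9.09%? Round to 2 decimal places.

n = ln(8400/3100) / ln(1+0.0909) = ln(2.70968) / 0.087003 = 11.4574 years

11.46 years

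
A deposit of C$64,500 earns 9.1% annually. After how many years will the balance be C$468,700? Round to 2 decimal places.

22.77 years

n = ln(468700/64500) / ln(1+0.091) = ln(7.26667) / 0.087095 = 22.7717 years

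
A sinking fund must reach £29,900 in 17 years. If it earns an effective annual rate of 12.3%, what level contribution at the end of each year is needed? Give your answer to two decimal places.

FV-annuity factor = 50.288465; PMT = 29900 / 50.288465 = 594.5697

£594.57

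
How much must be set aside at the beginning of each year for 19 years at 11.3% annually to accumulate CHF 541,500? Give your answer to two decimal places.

CHF 8,272.78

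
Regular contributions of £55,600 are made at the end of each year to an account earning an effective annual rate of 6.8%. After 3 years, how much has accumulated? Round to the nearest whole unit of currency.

£178,399

Accumulation factor s(3|0.068) = 3.208624; FV = 55600 × 3.208624 = 178,399.4944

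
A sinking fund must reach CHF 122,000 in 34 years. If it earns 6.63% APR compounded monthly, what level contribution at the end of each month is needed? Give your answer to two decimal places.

CHF 79.59

i = 0.0663/12 = 0.005525 per month; n = 34·12 = 408.
FV-annuity factor = 1532.803223; PMT = 122000 / 1532.803223 = 79.5927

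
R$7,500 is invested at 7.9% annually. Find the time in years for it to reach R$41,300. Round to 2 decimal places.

22.44 years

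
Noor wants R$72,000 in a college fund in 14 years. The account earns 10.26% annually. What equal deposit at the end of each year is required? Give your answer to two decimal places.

R$2,525.44

PMT = 72000 / ( [(1+0.1026)^14 − 1] / 0.1026 ) = 72000 / 28.509844 = 2,525.4435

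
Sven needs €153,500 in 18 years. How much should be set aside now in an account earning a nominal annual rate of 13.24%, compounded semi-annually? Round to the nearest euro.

€15,273

i = 0.1324/2 = 0.0662 per half-year; n = 18·2 = 36.
PV = 153,500 / (1 + 0.0662)^36 = 153,500 / 10.050610 = 15,272.7051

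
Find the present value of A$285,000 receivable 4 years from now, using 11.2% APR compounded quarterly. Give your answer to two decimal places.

i = 0.112/4 = 0.028 per quarter; n = 4·4 = 16.
PV = FV·(1+i)^(−n) = 285,000 × 0.642851 = 183,212.4682

A$183,212.47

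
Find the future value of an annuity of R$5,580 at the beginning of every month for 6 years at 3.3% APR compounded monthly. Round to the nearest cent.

i = 0.033/12 = 0.00275 per month; n = 6·12 = 72.
Accumulation factor s(72|0.00275) × (1+i) = 79.720880; FV = 5580 × 79.720880 = 444,842.5088
Payments are at the start of each period, so multiply by (1+i).

R$444,842.51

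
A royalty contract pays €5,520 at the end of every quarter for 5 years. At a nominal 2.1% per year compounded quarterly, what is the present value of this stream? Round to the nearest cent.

Periodic rate i = 0.021/4 = 0.00525; n = 5 × 4 = 20 periods.
Annuity factor a(20|0.00525) = 18.938697; PV = 5520 × 18.938697 = 104,541.6047

€104,541.60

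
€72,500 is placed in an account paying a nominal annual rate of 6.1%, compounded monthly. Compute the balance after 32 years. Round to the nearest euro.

€508,082

Periodic rate i = 0.061/12 = 0.00508333; n = 32 × 12 = 384 periods.
FV = 72,500 × (1 + 0.00508333)^384 = 508,081.5560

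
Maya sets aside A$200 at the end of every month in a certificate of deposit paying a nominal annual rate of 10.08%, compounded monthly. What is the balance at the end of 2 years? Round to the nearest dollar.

A$5,294

Periodic rate i = 0.1008/12 = 0.0084; n = 2 × 12 = 24 periods.
Accumulation factor s(24|0.0084) = 26.467729; FV = 200 × 26.467729 = 5,293.5458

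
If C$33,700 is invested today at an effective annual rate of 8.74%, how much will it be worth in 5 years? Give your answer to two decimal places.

FV = 33,700 × (1 + 0.0874)^5 = 51,236.1566

C$51,236.16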